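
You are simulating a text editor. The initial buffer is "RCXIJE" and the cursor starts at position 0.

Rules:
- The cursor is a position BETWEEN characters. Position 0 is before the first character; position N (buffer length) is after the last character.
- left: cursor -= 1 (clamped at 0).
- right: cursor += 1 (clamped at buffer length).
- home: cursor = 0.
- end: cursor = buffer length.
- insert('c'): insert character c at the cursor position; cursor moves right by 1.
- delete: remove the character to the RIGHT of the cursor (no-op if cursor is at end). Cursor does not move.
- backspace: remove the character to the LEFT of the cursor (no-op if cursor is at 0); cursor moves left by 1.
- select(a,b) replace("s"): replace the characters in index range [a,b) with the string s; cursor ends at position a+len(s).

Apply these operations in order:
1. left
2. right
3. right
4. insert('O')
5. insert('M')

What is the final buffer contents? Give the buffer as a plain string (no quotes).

After op 1 (left): buf='RCXIJE' cursor=0
After op 2 (right): buf='RCXIJE' cursor=1
After op 3 (right): buf='RCXIJE' cursor=2
After op 4 (insert('O')): buf='RCOXIJE' cursor=3
After op 5 (insert('M')): buf='RCOMXIJE' cursor=4

Answer: RCOMXIJE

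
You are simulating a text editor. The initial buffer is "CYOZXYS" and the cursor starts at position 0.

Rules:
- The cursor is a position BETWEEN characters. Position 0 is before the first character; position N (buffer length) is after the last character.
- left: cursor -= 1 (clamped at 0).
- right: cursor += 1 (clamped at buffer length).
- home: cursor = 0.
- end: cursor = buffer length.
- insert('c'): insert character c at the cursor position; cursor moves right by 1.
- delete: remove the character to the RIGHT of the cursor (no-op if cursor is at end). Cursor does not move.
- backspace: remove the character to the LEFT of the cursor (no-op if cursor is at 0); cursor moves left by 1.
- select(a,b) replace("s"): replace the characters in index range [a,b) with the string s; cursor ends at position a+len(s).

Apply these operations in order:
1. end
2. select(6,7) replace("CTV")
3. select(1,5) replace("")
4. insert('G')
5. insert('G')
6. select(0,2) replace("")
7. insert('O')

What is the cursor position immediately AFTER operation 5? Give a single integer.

Answer: 3

Derivation:
After op 1 (end): buf='CYOZXYS' cursor=7
After op 2 (select(6,7) replace("CTV")): buf='CYOZXYCTV' cursor=9
After op 3 (select(1,5) replace("")): buf='CYCTV' cursor=1
After op 4 (insert('G')): buf='CGYCTV' cursor=2
After op 5 (insert('G')): buf='CGGYCTV' cursor=3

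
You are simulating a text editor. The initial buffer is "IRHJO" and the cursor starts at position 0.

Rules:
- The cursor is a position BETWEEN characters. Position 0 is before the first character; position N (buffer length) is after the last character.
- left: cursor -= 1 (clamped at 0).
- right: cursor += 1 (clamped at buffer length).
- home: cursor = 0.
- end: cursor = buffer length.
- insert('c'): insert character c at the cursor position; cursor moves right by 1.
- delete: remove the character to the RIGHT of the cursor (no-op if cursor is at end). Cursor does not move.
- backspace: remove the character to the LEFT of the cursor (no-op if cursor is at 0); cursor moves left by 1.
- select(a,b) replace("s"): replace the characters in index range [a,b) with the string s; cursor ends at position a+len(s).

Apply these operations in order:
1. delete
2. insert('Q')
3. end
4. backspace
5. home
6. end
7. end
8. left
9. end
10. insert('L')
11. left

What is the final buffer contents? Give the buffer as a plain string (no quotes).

Answer: QRHJL

Derivation:
After op 1 (delete): buf='RHJO' cursor=0
After op 2 (insert('Q')): buf='QRHJO' cursor=1
After op 3 (end): buf='QRHJO' cursor=5
After op 4 (backspace): buf='QRHJ' cursor=4
After op 5 (home): buf='QRHJ' cursor=0
After op 6 (end): buf='QRHJ' cursor=4
After op 7 (end): buf='QRHJ' cursor=4
After op 8 (left): buf='QRHJ' cursor=3
After op 9 (end): buf='QRHJ' cursor=4
After op 10 (insert('L')): buf='QRHJL' cursor=5
After op 11 (left): buf='QRHJL' cursor=4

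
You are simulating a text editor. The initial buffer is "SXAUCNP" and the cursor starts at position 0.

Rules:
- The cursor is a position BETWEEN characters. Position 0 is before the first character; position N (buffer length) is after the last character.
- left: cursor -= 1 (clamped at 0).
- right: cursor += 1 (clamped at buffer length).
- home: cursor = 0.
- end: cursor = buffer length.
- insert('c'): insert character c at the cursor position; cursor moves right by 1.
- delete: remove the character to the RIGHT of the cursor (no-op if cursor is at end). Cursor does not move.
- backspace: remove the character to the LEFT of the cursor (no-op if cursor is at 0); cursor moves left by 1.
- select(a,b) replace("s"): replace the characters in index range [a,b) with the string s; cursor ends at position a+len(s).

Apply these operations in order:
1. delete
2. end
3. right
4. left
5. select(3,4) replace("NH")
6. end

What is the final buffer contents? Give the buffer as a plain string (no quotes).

After op 1 (delete): buf='XAUCNP' cursor=0
After op 2 (end): buf='XAUCNP' cursor=6
After op 3 (right): buf='XAUCNP' cursor=6
After op 4 (left): buf='XAUCNP' cursor=5
After op 5 (select(3,4) replace("NH")): buf='XAUNHNP' cursor=5
After op 6 (end): buf='XAUNHNP' cursor=7

Answer: XAUNHNP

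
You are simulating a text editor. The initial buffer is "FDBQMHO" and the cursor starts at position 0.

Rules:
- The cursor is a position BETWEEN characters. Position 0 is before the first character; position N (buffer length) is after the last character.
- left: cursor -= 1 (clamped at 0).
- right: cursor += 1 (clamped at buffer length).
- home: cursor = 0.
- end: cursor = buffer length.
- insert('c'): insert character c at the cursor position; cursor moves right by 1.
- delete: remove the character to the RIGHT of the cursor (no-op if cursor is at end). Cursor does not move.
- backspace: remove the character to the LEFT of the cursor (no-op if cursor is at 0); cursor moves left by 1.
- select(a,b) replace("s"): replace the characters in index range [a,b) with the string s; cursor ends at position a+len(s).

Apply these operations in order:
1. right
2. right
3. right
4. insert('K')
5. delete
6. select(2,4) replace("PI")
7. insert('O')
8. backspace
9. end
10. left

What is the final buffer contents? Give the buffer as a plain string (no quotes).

Answer: FDPIMHO

Derivation:
After op 1 (right): buf='FDBQMHO' cursor=1
After op 2 (right): buf='FDBQMHO' cursor=2
After op 3 (right): buf='FDBQMHO' cursor=3
After op 4 (insert('K')): buf='FDBKQMHO' cursor=4
After op 5 (delete): buf='FDBKMHO' cursor=4
After op 6 (select(2,4) replace("PI")): buf='FDPIMHO' cursor=4
After op 7 (insert('O')): buf='FDPIOMHO' cursor=5
After op 8 (backspace): buf='FDPIMHO' cursor=4
After op 9 (end): buf='FDPIMHO' cursor=7
After op 10 (left): buf='FDPIMHO' cursor=6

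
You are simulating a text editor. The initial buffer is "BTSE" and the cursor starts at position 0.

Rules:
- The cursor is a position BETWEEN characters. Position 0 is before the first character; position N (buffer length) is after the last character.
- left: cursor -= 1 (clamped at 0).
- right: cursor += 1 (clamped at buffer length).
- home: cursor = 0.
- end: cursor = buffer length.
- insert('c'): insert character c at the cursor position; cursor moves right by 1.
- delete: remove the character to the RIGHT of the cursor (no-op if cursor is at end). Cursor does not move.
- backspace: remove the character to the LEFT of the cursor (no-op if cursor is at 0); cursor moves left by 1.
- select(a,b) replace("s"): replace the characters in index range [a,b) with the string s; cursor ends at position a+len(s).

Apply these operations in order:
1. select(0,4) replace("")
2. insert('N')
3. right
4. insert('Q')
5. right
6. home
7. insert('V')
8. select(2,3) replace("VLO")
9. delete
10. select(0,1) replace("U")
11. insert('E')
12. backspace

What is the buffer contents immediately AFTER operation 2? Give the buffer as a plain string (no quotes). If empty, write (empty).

After op 1 (select(0,4) replace("")): buf='(empty)' cursor=0
After op 2 (insert('N')): buf='N' cursor=1

Answer: N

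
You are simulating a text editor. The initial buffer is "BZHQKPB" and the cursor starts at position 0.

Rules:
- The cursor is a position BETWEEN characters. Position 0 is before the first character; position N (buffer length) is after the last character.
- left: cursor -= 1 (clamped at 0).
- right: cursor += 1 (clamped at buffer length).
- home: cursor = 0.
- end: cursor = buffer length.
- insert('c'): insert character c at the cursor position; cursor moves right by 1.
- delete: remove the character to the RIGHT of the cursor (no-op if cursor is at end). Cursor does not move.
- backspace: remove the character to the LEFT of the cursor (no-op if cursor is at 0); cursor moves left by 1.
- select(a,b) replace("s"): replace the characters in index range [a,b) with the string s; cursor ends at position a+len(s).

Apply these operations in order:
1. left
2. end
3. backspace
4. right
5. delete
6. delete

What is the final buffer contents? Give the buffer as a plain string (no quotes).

After op 1 (left): buf='BZHQKPB' cursor=0
After op 2 (end): buf='BZHQKPB' cursor=7
After op 3 (backspace): buf='BZHQKP' cursor=6
After op 4 (right): buf='BZHQKP' cursor=6
After op 5 (delete): buf='BZHQKP' cursor=6
After op 6 (delete): buf='BZHQKP' cursor=6

Answer: BZHQKP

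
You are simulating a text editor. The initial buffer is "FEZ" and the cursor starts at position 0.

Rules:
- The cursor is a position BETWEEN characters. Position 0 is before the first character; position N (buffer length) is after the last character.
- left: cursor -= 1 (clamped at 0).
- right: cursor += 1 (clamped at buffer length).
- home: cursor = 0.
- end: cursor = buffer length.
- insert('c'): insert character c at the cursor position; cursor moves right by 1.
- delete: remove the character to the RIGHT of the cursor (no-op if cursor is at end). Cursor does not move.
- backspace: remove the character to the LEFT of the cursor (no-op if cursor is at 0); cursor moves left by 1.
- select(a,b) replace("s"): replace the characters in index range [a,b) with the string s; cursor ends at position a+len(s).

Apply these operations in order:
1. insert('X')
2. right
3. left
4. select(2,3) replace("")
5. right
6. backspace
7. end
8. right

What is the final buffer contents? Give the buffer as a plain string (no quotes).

Answer: XF

Derivation:
After op 1 (insert('X')): buf='XFEZ' cursor=1
After op 2 (right): buf='XFEZ' cursor=2
After op 3 (left): buf='XFEZ' cursor=1
After op 4 (select(2,3) replace("")): buf='XFZ' cursor=2
After op 5 (right): buf='XFZ' cursor=3
After op 6 (backspace): buf='XF' cursor=2
After op 7 (end): buf='XF' cursor=2
After op 8 (right): buf='XF' cursor=2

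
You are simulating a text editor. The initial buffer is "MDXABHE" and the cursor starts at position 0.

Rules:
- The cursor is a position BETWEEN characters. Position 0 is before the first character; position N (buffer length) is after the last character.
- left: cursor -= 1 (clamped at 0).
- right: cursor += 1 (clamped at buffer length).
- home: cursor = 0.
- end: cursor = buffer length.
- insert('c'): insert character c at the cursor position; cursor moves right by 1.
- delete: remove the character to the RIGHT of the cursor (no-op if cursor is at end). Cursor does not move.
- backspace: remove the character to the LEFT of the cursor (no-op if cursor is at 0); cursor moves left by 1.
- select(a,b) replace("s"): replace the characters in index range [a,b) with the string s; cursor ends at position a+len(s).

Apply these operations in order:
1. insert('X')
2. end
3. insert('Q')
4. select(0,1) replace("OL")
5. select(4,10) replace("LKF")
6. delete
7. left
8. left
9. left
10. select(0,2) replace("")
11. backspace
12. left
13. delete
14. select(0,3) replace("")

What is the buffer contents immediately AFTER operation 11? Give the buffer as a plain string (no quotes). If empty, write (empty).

After op 1 (insert('X')): buf='XMDXABHE' cursor=1
After op 2 (end): buf='XMDXABHE' cursor=8
After op 3 (insert('Q')): buf='XMDXABHEQ' cursor=9
After op 4 (select(0,1) replace("OL")): buf='OLMDXABHEQ' cursor=2
After op 5 (select(4,10) replace("LKF")): buf='OLMDLKF' cursor=7
After op 6 (delete): buf='OLMDLKF' cursor=7
After op 7 (left): buf='OLMDLKF' cursor=6
After op 8 (left): buf='OLMDLKF' cursor=5
After op 9 (left): buf='OLMDLKF' cursor=4
After op 10 (select(0,2) replace("")): buf='MDLKF' cursor=0
After op 11 (backspace): buf='MDLKF' cursor=0

Answer: MDLKF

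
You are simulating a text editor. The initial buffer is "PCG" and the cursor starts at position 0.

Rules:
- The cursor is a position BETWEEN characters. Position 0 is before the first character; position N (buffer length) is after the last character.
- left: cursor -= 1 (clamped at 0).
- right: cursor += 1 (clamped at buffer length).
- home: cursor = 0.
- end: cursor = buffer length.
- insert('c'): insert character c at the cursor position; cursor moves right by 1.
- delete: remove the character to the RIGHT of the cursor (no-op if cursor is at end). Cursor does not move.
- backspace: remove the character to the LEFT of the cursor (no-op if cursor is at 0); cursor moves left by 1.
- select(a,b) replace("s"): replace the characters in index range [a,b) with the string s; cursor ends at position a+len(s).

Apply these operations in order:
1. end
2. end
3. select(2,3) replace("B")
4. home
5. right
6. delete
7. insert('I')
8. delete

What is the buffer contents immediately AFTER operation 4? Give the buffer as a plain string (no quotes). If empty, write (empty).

Answer: PCB

Derivation:
After op 1 (end): buf='PCG' cursor=3
After op 2 (end): buf='PCG' cursor=3
After op 3 (select(2,3) replace("B")): buf='PCB' cursor=3
After op 4 (home): buf='PCB' cursor=0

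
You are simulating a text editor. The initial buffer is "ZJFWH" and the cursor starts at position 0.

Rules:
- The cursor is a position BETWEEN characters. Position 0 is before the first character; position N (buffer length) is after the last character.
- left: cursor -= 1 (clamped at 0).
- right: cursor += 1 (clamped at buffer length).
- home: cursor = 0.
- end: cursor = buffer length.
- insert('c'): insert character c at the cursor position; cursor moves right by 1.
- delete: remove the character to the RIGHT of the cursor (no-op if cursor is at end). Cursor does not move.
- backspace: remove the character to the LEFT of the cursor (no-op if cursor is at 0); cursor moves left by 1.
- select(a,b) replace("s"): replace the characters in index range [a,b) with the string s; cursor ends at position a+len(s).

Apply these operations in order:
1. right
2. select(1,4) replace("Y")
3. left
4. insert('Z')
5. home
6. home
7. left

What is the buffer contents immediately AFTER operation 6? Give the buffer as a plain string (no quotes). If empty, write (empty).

After op 1 (right): buf='ZJFWH' cursor=1
After op 2 (select(1,4) replace("Y")): buf='ZYH' cursor=2
After op 3 (left): buf='ZYH' cursor=1
After op 4 (insert('Z')): buf='ZZYH' cursor=2
After op 5 (home): buf='ZZYH' cursor=0
After op 6 (home): buf='ZZYH' cursor=0

Answer: ZZYH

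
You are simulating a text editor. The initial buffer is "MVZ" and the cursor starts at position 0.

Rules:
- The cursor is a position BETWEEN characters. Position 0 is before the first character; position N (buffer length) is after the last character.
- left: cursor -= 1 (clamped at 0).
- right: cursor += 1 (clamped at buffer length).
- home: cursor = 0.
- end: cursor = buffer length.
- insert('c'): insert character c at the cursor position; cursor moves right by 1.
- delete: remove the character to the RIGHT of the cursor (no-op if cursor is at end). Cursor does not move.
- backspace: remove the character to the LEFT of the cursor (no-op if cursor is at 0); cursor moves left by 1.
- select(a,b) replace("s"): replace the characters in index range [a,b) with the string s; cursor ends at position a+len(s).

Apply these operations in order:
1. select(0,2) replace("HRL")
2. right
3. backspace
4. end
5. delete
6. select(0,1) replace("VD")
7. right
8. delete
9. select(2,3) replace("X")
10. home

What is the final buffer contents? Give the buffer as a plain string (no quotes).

After op 1 (select(0,2) replace("HRL")): buf='HRLZ' cursor=3
After op 2 (right): buf='HRLZ' cursor=4
After op 3 (backspace): buf='HRL' cursor=3
After op 4 (end): buf='HRL' cursor=3
After op 5 (delete): buf='HRL' cursor=3
After op 6 (select(0,1) replace("VD")): buf='VDRL' cursor=2
After op 7 (right): buf='VDRL' cursor=3
After op 8 (delete): buf='VDR' cursor=3
After op 9 (select(2,3) replace("X")): buf='VDX' cursor=3
After op 10 (home): buf='VDX' cursor=0

Answer: VDX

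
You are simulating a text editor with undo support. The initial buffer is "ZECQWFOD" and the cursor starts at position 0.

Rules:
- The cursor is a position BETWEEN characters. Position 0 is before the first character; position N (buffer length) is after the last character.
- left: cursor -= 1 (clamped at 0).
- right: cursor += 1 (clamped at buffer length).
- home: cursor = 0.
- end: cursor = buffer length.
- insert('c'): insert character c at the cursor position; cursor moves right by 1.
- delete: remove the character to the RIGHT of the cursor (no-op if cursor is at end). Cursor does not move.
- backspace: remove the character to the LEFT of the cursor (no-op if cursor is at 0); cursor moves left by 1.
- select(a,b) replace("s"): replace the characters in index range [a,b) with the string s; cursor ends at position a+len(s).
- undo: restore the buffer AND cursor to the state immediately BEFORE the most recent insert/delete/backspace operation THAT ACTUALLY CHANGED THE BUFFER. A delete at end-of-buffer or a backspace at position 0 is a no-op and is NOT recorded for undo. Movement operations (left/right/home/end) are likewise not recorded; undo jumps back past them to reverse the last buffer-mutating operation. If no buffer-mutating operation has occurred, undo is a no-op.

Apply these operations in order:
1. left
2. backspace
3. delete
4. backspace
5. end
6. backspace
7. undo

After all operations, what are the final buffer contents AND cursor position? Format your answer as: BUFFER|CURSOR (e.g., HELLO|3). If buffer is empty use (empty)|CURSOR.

Answer: ECQWFOD|7

Derivation:
After op 1 (left): buf='ZECQWFOD' cursor=0
After op 2 (backspace): buf='ZECQWFOD' cursor=0
After op 3 (delete): buf='ECQWFOD' cursor=0
After op 4 (backspace): buf='ECQWFOD' cursor=0
After op 5 (end): buf='ECQWFOD' cursor=7
After op 6 (backspace): buf='ECQWFO' cursor=6
After op 7 (undo): buf='ECQWFOD' cursor=7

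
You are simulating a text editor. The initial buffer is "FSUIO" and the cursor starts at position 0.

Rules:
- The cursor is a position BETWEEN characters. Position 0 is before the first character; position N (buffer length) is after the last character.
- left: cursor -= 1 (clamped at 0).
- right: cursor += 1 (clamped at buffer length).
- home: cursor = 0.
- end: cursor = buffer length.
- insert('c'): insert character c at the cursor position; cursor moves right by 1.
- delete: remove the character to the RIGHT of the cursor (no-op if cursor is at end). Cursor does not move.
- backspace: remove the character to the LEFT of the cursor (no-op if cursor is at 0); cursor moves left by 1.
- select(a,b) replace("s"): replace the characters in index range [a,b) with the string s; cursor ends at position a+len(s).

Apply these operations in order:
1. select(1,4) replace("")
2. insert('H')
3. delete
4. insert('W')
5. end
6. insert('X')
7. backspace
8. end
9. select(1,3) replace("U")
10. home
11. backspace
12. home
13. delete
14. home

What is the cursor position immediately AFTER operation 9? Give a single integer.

After op 1 (select(1,4) replace("")): buf='FO' cursor=1
After op 2 (insert('H')): buf='FHO' cursor=2
After op 3 (delete): buf='FH' cursor=2
After op 4 (insert('W')): buf='FHW' cursor=3
After op 5 (end): buf='FHW' cursor=3
After op 6 (insert('X')): buf='FHWX' cursor=4
After op 7 (backspace): buf='FHW' cursor=3
After op 8 (end): buf='FHW' cursor=3
After op 9 (select(1,3) replace("U")): buf='FU' cursor=2

Answer: 2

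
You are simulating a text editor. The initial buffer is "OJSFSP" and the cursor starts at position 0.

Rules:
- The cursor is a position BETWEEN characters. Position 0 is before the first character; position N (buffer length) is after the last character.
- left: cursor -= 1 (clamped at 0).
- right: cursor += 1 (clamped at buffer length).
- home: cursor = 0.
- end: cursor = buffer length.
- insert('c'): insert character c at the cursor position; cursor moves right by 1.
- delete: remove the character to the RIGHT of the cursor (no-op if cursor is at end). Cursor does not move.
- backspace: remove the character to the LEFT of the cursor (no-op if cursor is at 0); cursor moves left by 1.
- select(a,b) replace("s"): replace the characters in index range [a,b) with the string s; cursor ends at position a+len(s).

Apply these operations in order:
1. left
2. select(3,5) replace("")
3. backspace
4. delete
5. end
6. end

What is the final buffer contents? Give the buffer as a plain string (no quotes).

After op 1 (left): buf='OJSFSP' cursor=0
After op 2 (select(3,5) replace("")): buf='OJSP' cursor=3
After op 3 (backspace): buf='OJP' cursor=2
After op 4 (delete): buf='OJ' cursor=2
After op 5 (end): buf='OJ' cursor=2
After op 6 (end): buf='OJ' cursor=2

Answer: OJ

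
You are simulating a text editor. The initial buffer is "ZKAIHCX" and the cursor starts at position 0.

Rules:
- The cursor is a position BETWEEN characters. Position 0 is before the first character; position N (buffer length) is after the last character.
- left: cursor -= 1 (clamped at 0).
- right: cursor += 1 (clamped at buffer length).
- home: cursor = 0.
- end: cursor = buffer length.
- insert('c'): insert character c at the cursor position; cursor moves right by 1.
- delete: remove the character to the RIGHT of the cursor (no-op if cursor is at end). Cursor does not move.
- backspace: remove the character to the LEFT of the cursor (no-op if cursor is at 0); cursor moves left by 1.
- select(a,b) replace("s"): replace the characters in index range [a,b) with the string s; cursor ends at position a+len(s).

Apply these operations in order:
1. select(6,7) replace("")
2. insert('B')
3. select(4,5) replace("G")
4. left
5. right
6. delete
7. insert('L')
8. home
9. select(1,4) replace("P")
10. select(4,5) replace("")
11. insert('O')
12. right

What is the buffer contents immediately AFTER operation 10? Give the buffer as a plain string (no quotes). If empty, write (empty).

Answer: ZPGL

Derivation:
After op 1 (select(6,7) replace("")): buf='ZKAIHC' cursor=6
After op 2 (insert('B')): buf='ZKAIHCB' cursor=7
After op 3 (select(4,5) replace("G")): buf='ZKAIGCB' cursor=5
After op 4 (left): buf='ZKAIGCB' cursor=4
After op 5 (right): buf='ZKAIGCB' cursor=5
After op 6 (delete): buf='ZKAIGB' cursor=5
After op 7 (insert('L')): buf='ZKAIGLB' cursor=6
After op 8 (home): buf='ZKAIGLB' cursor=0
After op 9 (select(1,4) replace("P")): buf='ZPGLB' cursor=2
After op 10 (select(4,5) replace("")): buf='ZPGL' cursor=4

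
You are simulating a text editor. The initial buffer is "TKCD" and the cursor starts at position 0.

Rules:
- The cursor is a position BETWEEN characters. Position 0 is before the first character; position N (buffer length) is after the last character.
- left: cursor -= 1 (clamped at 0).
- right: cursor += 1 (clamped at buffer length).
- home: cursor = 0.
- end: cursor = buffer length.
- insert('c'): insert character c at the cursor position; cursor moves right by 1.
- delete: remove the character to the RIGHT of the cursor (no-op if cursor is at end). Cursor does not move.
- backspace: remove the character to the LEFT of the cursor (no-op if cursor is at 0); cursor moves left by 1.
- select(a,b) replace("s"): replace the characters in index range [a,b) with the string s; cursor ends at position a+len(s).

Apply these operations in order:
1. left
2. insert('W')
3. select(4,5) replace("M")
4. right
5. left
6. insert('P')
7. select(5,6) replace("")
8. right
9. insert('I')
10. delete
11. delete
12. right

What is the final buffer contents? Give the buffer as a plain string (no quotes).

After op 1 (left): buf='TKCD' cursor=0
After op 2 (insert('W')): buf='WTKCD' cursor=1
After op 3 (select(4,5) replace("M")): buf='WTKCM' cursor=5
After op 4 (right): buf='WTKCM' cursor=5
After op 5 (left): buf='WTKCM' cursor=4
After op 6 (insert('P')): buf='WTKCPM' cursor=5
After op 7 (select(5,6) replace("")): buf='WTKCP' cursor=5
After op 8 (right): buf='WTKCP' cursor=5
After op 9 (insert('I')): buf='WTKCPI' cursor=6
After op 10 (delete): buf='WTKCPI' cursor=6
After op 11 (delete): buf='WTKCPI' cursor=6
After op 12 (right): buf='WTKCPI' cursor=6

Answer: WTKCPI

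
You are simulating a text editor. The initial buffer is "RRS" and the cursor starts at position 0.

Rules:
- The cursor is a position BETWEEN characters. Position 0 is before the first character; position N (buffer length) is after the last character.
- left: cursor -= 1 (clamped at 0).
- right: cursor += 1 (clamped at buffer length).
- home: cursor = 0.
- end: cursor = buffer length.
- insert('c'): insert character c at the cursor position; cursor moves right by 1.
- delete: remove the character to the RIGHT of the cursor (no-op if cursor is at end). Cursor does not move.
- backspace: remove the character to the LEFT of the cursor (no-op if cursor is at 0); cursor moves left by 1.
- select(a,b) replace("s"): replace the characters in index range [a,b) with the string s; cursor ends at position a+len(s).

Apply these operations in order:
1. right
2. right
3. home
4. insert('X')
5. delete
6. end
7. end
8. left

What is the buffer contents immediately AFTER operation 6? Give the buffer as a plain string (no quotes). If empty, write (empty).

After op 1 (right): buf='RRS' cursor=1
After op 2 (right): buf='RRS' cursor=2
After op 3 (home): buf='RRS' cursor=0
After op 4 (insert('X')): buf='XRRS' cursor=1
After op 5 (delete): buf='XRS' cursor=1
After op 6 (end): buf='XRS' cursor=3

Answer: XRS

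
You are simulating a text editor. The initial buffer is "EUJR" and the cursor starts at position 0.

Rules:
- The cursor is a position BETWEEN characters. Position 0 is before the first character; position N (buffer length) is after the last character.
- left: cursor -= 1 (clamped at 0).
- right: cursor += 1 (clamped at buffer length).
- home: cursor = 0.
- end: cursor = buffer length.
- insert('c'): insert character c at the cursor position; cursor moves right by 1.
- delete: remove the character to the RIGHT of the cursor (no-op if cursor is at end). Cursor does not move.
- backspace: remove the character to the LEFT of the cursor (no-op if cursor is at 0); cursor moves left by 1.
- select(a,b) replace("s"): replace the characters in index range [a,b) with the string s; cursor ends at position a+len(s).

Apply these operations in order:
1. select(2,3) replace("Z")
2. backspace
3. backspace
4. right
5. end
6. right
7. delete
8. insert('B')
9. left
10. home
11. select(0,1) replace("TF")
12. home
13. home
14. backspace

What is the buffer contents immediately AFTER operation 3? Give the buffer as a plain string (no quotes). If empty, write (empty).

Answer: ER

Derivation:
After op 1 (select(2,3) replace("Z")): buf='EUZR' cursor=3
After op 2 (backspace): buf='EUR' cursor=2
After op 3 (backspace): buf='ER' cursor=1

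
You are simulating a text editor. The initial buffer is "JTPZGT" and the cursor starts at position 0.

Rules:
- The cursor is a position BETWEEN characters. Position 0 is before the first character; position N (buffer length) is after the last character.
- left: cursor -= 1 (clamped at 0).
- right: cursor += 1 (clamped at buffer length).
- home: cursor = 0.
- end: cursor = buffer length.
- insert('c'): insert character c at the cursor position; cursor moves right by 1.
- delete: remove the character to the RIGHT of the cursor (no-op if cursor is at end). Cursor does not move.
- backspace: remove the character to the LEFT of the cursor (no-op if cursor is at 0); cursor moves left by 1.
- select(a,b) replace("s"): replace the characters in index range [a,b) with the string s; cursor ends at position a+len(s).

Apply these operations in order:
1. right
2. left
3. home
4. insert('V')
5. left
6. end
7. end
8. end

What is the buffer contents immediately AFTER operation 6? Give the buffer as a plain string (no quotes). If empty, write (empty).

After op 1 (right): buf='JTPZGT' cursor=1
After op 2 (left): buf='JTPZGT' cursor=0
After op 3 (home): buf='JTPZGT' cursor=0
After op 4 (insert('V')): buf='VJTPZGT' cursor=1
After op 5 (left): buf='VJTPZGT' cursor=0
After op 6 (end): buf='VJTPZGT' cursor=7

Answer: VJTPZGT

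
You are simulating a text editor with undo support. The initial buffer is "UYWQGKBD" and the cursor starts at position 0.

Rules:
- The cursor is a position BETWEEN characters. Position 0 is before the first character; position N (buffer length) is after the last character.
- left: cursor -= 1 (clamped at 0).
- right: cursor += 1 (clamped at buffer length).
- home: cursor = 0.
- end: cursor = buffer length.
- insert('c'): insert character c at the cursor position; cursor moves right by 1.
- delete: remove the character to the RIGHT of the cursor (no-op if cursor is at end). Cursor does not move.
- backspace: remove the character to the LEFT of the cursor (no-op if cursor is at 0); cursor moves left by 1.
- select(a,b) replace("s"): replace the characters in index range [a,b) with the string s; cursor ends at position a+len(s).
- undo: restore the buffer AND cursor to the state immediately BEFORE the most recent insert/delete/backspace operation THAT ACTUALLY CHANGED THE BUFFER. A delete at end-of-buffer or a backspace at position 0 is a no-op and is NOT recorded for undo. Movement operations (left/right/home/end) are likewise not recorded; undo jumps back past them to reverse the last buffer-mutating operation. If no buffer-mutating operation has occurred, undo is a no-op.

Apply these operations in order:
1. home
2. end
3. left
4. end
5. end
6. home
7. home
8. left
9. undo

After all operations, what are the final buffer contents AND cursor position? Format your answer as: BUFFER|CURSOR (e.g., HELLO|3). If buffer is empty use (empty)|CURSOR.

After op 1 (home): buf='UYWQGKBD' cursor=0
After op 2 (end): buf='UYWQGKBD' cursor=8
After op 3 (left): buf='UYWQGKBD' cursor=7
After op 4 (end): buf='UYWQGKBD' cursor=8
After op 5 (end): buf='UYWQGKBD' cursor=8
After op 6 (home): buf='UYWQGKBD' cursor=0
After op 7 (home): buf='UYWQGKBD' cursor=0
After op 8 (left): buf='UYWQGKBD' cursor=0
After op 9 (undo): buf='UYWQGKBD' cursor=0

Answer: UYWQGKBD|0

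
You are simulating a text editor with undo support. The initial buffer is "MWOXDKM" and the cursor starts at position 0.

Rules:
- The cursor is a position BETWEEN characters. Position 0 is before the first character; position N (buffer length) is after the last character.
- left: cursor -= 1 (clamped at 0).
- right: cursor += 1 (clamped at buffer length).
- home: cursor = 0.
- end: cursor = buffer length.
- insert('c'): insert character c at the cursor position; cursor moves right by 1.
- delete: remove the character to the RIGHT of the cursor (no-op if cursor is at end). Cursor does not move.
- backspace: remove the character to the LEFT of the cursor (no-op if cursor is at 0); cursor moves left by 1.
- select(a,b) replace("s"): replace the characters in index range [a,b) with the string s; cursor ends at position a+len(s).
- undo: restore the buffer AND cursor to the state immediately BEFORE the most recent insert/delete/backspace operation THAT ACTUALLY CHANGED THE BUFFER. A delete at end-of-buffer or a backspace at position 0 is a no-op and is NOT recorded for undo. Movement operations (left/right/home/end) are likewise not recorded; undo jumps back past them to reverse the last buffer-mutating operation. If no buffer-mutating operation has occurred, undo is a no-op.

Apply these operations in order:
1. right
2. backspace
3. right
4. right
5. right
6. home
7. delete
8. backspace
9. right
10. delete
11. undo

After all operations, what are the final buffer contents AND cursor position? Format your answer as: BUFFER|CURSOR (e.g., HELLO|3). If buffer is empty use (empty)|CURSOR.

Answer: OXDKM|1

Derivation:
After op 1 (right): buf='MWOXDKM' cursor=1
After op 2 (backspace): buf='WOXDKM' cursor=0
After op 3 (right): buf='WOXDKM' cursor=1
After op 4 (right): buf='WOXDKM' cursor=2
After op 5 (right): buf='WOXDKM' cursor=3
After op 6 (home): buf='WOXDKM' cursor=0
After op 7 (delete): buf='OXDKM' cursor=0
After op 8 (backspace): buf='OXDKM' cursor=0
After op 9 (right): buf='OXDKM' cursor=1
After op 10 (delete): buf='ODKM' cursor=1
After op 11 (undo): buf='OXDKM' cursor=1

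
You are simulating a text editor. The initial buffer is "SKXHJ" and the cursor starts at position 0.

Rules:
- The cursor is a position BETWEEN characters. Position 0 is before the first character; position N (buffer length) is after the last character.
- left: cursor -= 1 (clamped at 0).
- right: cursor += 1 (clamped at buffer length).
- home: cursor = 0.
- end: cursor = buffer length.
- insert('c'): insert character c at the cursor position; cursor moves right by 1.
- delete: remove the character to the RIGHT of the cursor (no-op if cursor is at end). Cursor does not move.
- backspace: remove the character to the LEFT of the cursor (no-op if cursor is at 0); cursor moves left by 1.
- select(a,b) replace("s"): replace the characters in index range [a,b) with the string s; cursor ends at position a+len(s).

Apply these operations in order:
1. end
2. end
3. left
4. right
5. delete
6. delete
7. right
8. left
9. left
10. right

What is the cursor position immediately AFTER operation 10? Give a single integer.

After op 1 (end): buf='SKXHJ' cursor=5
After op 2 (end): buf='SKXHJ' cursor=5
After op 3 (left): buf='SKXHJ' cursor=4
After op 4 (right): buf='SKXHJ' cursor=5
After op 5 (delete): buf='SKXHJ' cursor=5
After op 6 (delete): buf='SKXHJ' cursor=5
After op 7 (right): buf='SKXHJ' cursor=5
After op 8 (left): buf='SKXHJ' cursor=4
After op 9 (left): buf='SKXHJ' cursor=3
After op 10 (right): buf='SKXHJ' cursor=4

Answer: 4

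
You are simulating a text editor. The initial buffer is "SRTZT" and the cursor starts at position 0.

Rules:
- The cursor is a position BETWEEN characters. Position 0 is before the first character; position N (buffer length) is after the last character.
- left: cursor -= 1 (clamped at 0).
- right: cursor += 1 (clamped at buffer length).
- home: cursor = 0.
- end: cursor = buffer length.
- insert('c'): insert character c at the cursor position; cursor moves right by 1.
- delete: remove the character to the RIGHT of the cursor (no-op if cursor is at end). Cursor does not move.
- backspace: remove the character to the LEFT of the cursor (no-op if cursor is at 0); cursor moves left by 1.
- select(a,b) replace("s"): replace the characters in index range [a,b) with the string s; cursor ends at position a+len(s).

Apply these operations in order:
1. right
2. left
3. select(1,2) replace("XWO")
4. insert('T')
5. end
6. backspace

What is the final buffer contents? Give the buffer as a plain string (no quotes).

Answer: SXWOTTZ

Derivation:
After op 1 (right): buf='SRTZT' cursor=1
After op 2 (left): buf='SRTZT' cursor=0
After op 3 (select(1,2) replace("XWO")): buf='SXWOTZT' cursor=4
After op 4 (insert('T')): buf='SXWOTTZT' cursor=5
After op 5 (end): buf='SXWOTTZT' cursor=8
After op 6 (backspace): buf='SXWOTTZ' cursor=7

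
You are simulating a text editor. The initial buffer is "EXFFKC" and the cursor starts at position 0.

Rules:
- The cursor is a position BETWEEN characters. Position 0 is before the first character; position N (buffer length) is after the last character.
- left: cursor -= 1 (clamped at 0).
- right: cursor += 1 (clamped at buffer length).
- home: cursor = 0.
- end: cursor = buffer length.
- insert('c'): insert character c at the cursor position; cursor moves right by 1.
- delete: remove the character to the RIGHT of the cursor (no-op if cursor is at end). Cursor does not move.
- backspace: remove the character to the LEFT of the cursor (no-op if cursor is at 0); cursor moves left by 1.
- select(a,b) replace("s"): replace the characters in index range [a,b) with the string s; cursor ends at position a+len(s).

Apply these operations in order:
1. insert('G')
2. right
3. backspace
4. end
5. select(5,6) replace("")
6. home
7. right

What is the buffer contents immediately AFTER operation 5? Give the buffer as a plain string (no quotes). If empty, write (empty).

Answer: GXFFK

Derivation:
After op 1 (insert('G')): buf='GEXFFKC' cursor=1
After op 2 (right): buf='GEXFFKC' cursor=2
After op 3 (backspace): buf='GXFFKC' cursor=1
After op 4 (end): buf='GXFFKC' cursor=6
After op 5 (select(5,6) replace("")): buf='GXFFK' cursor=5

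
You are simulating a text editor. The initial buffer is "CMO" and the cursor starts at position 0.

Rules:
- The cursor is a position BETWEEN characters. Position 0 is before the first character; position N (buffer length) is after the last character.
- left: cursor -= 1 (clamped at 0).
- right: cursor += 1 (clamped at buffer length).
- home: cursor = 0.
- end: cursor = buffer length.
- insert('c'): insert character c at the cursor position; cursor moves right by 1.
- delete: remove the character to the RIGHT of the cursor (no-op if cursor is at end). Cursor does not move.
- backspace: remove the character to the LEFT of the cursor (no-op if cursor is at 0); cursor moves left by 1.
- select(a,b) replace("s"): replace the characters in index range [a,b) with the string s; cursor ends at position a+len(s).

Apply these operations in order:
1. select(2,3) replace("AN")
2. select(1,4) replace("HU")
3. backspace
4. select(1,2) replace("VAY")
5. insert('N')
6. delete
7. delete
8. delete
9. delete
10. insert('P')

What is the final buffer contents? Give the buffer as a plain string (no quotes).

After op 1 (select(2,3) replace("AN")): buf='CMAN' cursor=4
After op 2 (select(1,4) replace("HU")): buf='CHU' cursor=3
After op 3 (backspace): buf='CH' cursor=2
After op 4 (select(1,2) replace("VAY")): buf='CVAY' cursor=4
After op 5 (insert('N')): buf='CVAYN' cursor=5
After op 6 (delete): buf='CVAYN' cursor=5
After op 7 (delete): buf='CVAYN' cursor=5
After op 8 (delete): buf='CVAYN' cursor=5
After op 9 (delete): buf='CVAYN' cursor=5
After op 10 (insert('P')): buf='CVAYNP' cursor=6

Answer: CVAYNP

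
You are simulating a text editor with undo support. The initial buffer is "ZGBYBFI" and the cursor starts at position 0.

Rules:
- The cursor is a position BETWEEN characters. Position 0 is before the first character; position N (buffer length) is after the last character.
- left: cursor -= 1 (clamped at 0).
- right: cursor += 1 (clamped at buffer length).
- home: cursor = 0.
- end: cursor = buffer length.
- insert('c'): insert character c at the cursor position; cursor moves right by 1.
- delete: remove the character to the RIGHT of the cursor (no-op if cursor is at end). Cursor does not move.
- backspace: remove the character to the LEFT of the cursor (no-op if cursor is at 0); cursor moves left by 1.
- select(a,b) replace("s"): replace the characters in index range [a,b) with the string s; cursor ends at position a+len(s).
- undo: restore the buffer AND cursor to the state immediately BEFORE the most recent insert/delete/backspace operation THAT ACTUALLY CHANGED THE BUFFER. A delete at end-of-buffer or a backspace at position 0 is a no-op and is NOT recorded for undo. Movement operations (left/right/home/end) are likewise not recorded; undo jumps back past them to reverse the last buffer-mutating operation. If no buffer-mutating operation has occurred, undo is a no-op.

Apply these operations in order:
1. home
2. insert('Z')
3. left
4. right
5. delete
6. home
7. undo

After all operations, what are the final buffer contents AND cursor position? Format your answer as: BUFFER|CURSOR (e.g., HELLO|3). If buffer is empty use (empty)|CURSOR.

After op 1 (home): buf='ZGBYBFI' cursor=0
After op 2 (insert('Z')): buf='ZZGBYBFI' cursor=1
After op 3 (left): buf='ZZGBYBFI' cursor=0
After op 4 (right): buf='ZZGBYBFI' cursor=1
After op 5 (delete): buf='ZGBYBFI' cursor=1
After op 6 (home): buf='ZGBYBFI' cursor=0
After op 7 (undo): buf='ZZGBYBFI' cursor=1

Answer: ZZGBYBFI|1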